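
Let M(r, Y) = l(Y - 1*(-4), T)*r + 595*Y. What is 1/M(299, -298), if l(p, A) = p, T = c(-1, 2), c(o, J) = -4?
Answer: -1/265216 ≈ -3.7705e-6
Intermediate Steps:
T = -4
M(r, Y) = 595*Y + r*(4 + Y) (M(r, Y) = (Y - 1*(-4))*r + 595*Y = (Y + 4)*r + 595*Y = (4 + Y)*r + 595*Y = r*(4 + Y) + 595*Y = 595*Y + r*(4 + Y))
1/M(299, -298) = 1/(595*(-298) + 299*(4 - 298)) = 1/(-177310 + 299*(-294)) = 1/(-177310 - 87906) = 1/(-265216) = -1/265216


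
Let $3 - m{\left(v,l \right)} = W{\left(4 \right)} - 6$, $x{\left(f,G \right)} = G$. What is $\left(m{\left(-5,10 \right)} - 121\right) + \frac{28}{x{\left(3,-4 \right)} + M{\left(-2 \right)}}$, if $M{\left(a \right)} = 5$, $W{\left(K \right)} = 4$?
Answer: $-88$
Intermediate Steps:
$m{\left(v,l \right)} = 5$ ($m{\left(v,l \right)} = 3 - \left(4 - 6\right) = 3 - -2 = 3 + 2 = 5$)
$\left(m{\left(-5,10 \right)} - 121\right) + \frac{28}{x{\left(3,-4 \right)} + M{\left(-2 \right)}} = \left(5 - 121\right) + \frac{28}{-4 + 5} = -116 + \frac{28}{1} = -116 + 28 \cdot 1 = -116 + 28 = -88$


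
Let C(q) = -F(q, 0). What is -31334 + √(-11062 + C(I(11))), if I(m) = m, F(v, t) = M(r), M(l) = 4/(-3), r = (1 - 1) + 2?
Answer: -31334 + I*√99546/3 ≈ -31334.0 + 105.17*I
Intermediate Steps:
r = 2 (r = 0 + 2 = 2)
M(l) = -4/3 (M(l) = 4*(-⅓) = -4/3)
F(v, t) = -4/3
C(q) = 4/3 (C(q) = -1*(-4/3) = 4/3)
-31334 + √(-11062 + C(I(11))) = -31334 + √(-11062 + 4/3) = -31334 + √(-33182/3) = -31334 + I*√99546/3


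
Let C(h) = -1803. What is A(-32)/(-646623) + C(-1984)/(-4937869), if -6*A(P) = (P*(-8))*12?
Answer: 3694050197/3192939666387 ≈ 0.0011569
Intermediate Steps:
A(P) = 16*P (A(P) = -P*(-8)*12/6 = -(-8*P)*12/6 = -(-16)*P = 16*P)
A(-32)/(-646623) + C(-1984)/(-4937869) = (16*(-32))/(-646623) - 1803/(-4937869) = -512*(-1/646623) - 1803*(-1/4937869) = 512/646623 + 1803/4937869 = 3694050197/3192939666387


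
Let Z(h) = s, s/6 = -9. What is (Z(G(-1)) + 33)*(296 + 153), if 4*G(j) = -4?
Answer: -9429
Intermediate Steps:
s = -54 (s = 6*(-9) = -54)
G(j) = -1 (G(j) = (1/4)*(-4) = -1)
Z(h) = -54
(Z(G(-1)) + 33)*(296 + 153) = (-54 + 33)*(296 + 153) = -21*449 = -9429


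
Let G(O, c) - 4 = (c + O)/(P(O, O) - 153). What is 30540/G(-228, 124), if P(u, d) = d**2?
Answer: 6088149/797 ≈ 7638.8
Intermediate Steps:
G(O, c) = 4 + (O + c)/(-153 + O**2) (G(O, c) = 4 + (c + O)/(O**2 - 153) = 4 + (O + c)/(-153 + O**2))
30540/G(-228, 124) = 30540/(((-612 - 228 + 124 + 4*(-228)**2)/(-153 + (-228)**2))) = 30540/(((-612 - 228 + 124 + 4*51984)/(-153 + 51984))) = 30540/(((-612 - 228 + 124 + 207936)/51831)) = 30540/(((1/51831)*207220)) = 30540/(15940/3987) = 30540*(3987/15940) = 6088149/797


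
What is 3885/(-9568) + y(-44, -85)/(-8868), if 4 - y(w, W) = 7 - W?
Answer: -8402549/21212256 ≈ -0.39612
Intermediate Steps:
y(w, W) = -3 + W (y(w, W) = 4 - (7 - W) = 4 + (-7 + W) = -3 + W)
3885/(-9568) + y(-44, -85)/(-8868) = 3885/(-9568) + (-3 - 85)/(-8868) = 3885*(-1/9568) - 88*(-1/8868) = -3885/9568 + 22/2217 = -8402549/21212256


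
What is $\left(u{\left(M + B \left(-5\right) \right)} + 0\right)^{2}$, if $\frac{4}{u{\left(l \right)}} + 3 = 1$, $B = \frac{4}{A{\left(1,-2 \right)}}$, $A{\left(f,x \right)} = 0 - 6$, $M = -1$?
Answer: $4$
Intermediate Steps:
$A{\left(f,x \right)} = -6$ ($A{\left(f,x \right)} = 0 - 6 = -6$)
$B = - \frac{2}{3}$ ($B = \frac{4}{-6} = 4 \left(- \frac{1}{6}\right) = - \frac{2}{3} \approx -0.66667$)
$u{\left(l \right)} = -2$ ($u{\left(l \right)} = \frac{4}{-3 + 1} = \frac{4}{-2} = 4 \left(- \frac{1}{2}\right) = -2$)
$\left(u{\left(M + B \left(-5\right) \right)} + 0\right)^{2} = \left(-2 + 0\right)^{2} = \left(-2\right)^{2} = 4$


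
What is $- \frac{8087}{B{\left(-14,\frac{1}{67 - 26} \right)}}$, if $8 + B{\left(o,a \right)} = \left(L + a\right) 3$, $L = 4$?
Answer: $- \frac{331567}{167} \approx -1985.4$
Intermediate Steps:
$B{\left(o,a \right)} = 4 + 3 a$ ($B{\left(o,a \right)} = -8 + \left(4 + a\right) 3 = -8 + \left(12 + 3 a\right) = 4 + 3 a$)
$- \frac{8087}{B{\left(-14,\frac{1}{67 - 26} \right)}} = - \frac{8087}{4 + \frac{3}{67 - 26}} = - \frac{8087}{4 + \frac{3}{41}} = - \frac{8087}{\frac{167}{41}} = \left(-8087\right) \frac{41}{167} = - \frac{331567}{167}$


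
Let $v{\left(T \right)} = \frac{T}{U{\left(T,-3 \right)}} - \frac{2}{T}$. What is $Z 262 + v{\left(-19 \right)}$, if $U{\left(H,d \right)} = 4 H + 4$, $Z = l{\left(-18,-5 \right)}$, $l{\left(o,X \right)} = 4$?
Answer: $\frac{1434169}{1368} \approx 1048.4$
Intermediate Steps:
$Z = 4$
$U{\left(H,d \right)} = 4 + 4 H$
$v{\left(T \right)} = - \frac{2}{T} + \frac{T}{4 + 4 T}$ ($v{\left(T \right)} = \frac{T}{4 + 4 T} - \frac{2}{T} = - \frac{2}{T} + \frac{T}{4 + 4 T}$)
$Z 262 + v{\left(-19 \right)} = 4 \cdot 262 + \frac{-8 + \left(-19\right)^{2} - -152}{4 \left(-19\right) \left(1 - 19\right)} = 1048 + \frac{1}{4} \left(- \frac{1}{19}\right) \frac{1}{-18} \left(-8 + 361 + 152\right) = 1048 + \frac{1}{4} \left(- \frac{1}{19}\right) \left(- \frac{1}{18}\right) 505 = 1048 + \frac{505}{1368} = \frac{1434169}{1368}$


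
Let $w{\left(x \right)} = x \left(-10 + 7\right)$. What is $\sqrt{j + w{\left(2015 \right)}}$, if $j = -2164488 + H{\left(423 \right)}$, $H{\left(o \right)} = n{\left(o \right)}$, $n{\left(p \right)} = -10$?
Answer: $i \sqrt{2170543} \approx 1473.3 i$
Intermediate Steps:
$H{\left(o \right)} = -10$
$j = -2164498$ ($j = -2164488 - 10 = -2164498$)
$w{\left(x \right)} = - 3 x$ ($w{\left(x \right)} = x \left(-3\right) = - 3 x$)
$\sqrt{j + w{\left(2015 \right)}} = \sqrt{-2164498 - 6045} = \sqrt{-2170543} = i \sqrt{2170543}$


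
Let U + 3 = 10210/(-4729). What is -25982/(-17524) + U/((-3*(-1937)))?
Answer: 27444750655/18521667606 ≈ 1.4818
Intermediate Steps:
U = -24397/4729 (U = -3 + 10210/(-4729) = -3 + 10210*(-1/4729) = -3 - 10210/4729 = -24397/4729 ≈ -5.1590)
-25982/(-17524) + U/((-3*(-1937))) = -25982/(-17524) - 24397/(4729*((-3*(-1937)))) = -25982*(-1/17524) - 24397/4729/5811 = 12991/8762 - 24397/4729*1/5811 = 12991/8762 - 24397/27480219 = 27444750655/18521667606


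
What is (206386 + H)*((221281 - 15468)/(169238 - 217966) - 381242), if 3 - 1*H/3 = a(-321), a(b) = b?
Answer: -1926082728373531/24364 ≈ -7.9055e+10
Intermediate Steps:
H = 972 (H = 9 - 3*(-321) = 9 + 963 = 972)
(206386 + H)*((221281 - 15468)/(169238 - 217966) - 381242) = (206386 + 972)*((221281 - 15468)/(169238 - 217966) - 381242) = 207358*(205813/(-48728) - 381242) = 207358*(205813*(-1/48728) - 381242) = 207358*(-205813/48728 - 381242) = 207358*(-18577365989/48728) = -1926082728373531/24364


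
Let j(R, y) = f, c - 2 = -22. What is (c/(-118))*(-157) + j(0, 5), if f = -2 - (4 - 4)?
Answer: -1688/59 ≈ -28.610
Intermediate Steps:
c = -20 (c = 2 - 22 = -20)
f = -2 (f = -2 - 1*0 = -2 + 0 = -2)
j(R, y) = -2
(c/(-118))*(-157) + j(0, 5) = -20/(-118)*(-157) - 2 = -20*(-1/118)*(-157) - 2 = (10/59)*(-157) - 2 = -1570/59 - 2 = -1688/59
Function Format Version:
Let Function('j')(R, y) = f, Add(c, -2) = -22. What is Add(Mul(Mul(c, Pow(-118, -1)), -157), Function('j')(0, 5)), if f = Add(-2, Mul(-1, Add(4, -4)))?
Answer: Rational(-1688, 59) ≈ -28.610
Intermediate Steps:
c = -20 (c = Add(2, -22) = -20)
f = -2 (f = Add(-2, Mul(-1, 0)) = Add(-2, 0) = -2)
Function('j')(R, y) = -2
Add(Mul(Mul(c, Pow(-118, -1)), -157), Function('j')(0, 5)) = Add(Mul(Mul(-20, Pow(-118, -1)), -157), -2) = Add(Mul(Mul(-20, Rational(-1, 118)), -157), -2) = Add(Mul(Rational(10, 59), -157), -2) = Add(Rational(-1570, 59), -2) = Rational(-1688, 59)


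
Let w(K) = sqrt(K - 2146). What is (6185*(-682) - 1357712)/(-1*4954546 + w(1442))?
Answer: 6906490964893/6136881516705 + 11151764*I*sqrt(11)/6136881516705 ≈ 1.1254 + 6.0269e-6*I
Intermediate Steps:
w(K) = sqrt(-2146 + K)
(6185*(-682) - 1357712)/(-1*4954546 + w(1442)) = (6185*(-682) - 1357712)/(-1*4954546 + sqrt(-2146 + 1442)) = (-4218170 - 1357712)/(-4954546 + sqrt(-704)) = -5575882/(-4954546 + 8*I*sqrt(11))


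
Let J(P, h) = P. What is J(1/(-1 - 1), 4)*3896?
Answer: -1948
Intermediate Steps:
J(1/(-1 - 1), 4)*3896 = 3896/(-1 - 1) = 3896/(-2) = -1/2*3896 = -1948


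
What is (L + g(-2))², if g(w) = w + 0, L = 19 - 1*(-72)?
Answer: 7921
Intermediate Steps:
L = 91 (L = 19 + 72 = 91)
g(w) = w
(L + g(-2))² = (91 - 2)² = 89² = 7921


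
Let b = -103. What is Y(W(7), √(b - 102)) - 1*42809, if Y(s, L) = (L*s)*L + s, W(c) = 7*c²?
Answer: -112781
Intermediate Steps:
Y(s, L) = s + s*L² (Y(s, L) = s*L² + s = s + s*L²)
Y(W(7), √(b - 102)) - 1*42809 = (7*7²)*(1 + (√(-103 - 102))²) - 1*42809 = (7*49)*(1 + (√(-205))²) - 42809 = 343*(1 + (I*√205)²) - 42809 = 343*(1 - 205) - 42809 = 343*(-204) - 42809 = -69972 - 42809 = -112781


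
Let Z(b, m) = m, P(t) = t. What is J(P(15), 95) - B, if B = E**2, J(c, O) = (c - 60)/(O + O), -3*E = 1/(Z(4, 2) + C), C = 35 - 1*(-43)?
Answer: -259219/1094400 ≈ -0.23686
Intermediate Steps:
C = 78 (C = 35 + 43 = 78)
E = -1/240 (E = -1/(3*(2 + 78)) = -1/3/80 = -1/3*1/80 = -1/240 ≈ -0.0041667)
J(c, O) = (-60 + c)/(2*O) (J(c, O) = (-60 + c)/((2*O)) = (-60 + c)*(1/(2*O)) = (-60 + c)/(2*O))
B = 1/57600 (B = (-1/240)**2 = 1/57600 ≈ 1.7361e-5)
J(P(15), 95) - B = (1/2)*(-60 + 15)/95 - 1*1/57600 = (1/2)*(1/95)*(-45) - 1/57600 = -9/38 - 1/57600 = -259219/1094400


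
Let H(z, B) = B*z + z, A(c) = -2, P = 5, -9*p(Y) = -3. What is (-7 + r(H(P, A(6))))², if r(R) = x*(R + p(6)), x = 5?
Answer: 8281/9 ≈ 920.11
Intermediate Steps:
p(Y) = ⅓ (p(Y) = -⅑*(-3) = ⅓)
H(z, B) = z + B*z
r(R) = 5/3 + 5*R (r(R) = 5*(R + ⅓) = 5*(⅓ + R) = 5/3 + 5*R)
(-7 + r(H(P, A(6))))² = (-7 + (5/3 + 5*(5*(1 - 2))))² = (-7 + (5/3 + 5*(5*(-1))))² = (-7 + (5/3 + 5*(-5)))² = (-7 + (5/3 - 25))² = (-7 - 70/3)² = (-91/3)² = 8281/9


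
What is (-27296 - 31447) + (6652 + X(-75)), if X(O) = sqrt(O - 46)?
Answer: -52091 + 11*I ≈ -52091.0 + 11.0*I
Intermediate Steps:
X(O) = sqrt(-46 + O)
(-27296 - 31447) + (6652 + X(-75)) = (-27296 - 31447) + (6652 + sqrt(-46 - 75)) = -58743 + (6652 + sqrt(-121)) = -58743 + (6652 + 11*I) = -52091 + 11*I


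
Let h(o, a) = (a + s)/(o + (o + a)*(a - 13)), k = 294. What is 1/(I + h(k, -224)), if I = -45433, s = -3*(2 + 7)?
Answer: -16296/740375917 ≈ -2.2010e-5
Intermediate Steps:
s = -27 (s = -3*9 = -27)
h(o, a) = (-27 + a)/(o + (-13 + a)*(a + o)) (h(o, a) = (a - 27)/(o + (o + a)*(a - 13)) = (-27 + a)/(o + (a + o)*(-13 + a)) = (-27 + a)/(o + (-13 + a)*(a + o)))
1/(I + h(k, -224)) = 1/(-45433 + (-27 - 224)/((-224)**2 - 13*(-224) - 12*294 - 224*294)) = 1/(-45433 - 251/(50176 + 2912 - 3528 - 65856)) = 1/(-45433 - 251/(-16296)) = 1/(-45433 - 1/16296*(-251)) = 1/(-45433 + 251/16296) = 1/(-740375917/16296) = -16296/740375917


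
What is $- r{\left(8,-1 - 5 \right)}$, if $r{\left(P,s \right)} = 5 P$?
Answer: $-40$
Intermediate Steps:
$- r{\left(8,-1 - 5 \right)} = - 5 \cdot 8 = \left(-1\right) 40 = -40$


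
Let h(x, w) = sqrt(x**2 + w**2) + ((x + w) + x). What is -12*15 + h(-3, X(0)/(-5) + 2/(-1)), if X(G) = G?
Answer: -188 + sqrt(13) ≈ -184.39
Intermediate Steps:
h(x, w) = w + sqrt(w**2 + x**2) + 2*x (h(x, w) = sqrt(w**2 + x**2) + ((w + x) + x) = sqrt(w**2 + x**2) + (w + 2*x) = w + sqrt(w**2 + x**2) + 2*x)
-12*15 + h(-3, X(0)/(-5) + 2/(-1)) = -12*15 + ((0/(-5) + 2/(-1)) + sqrt((0/(-5) + 2/(-1))**2 + (-3)**2) + 2*(-3)) = -180 + ((0*(-1/5) + 2*(-1)) + sqrt((0*(-1/5) + 2*(-1))**2 + 9) - 6) = -180 + ((0 - 2) + sqrt((0 - 2)**2 + 9) - 6) = -180 + (-2 + sqrt((-2)**2 + 9) - 6) = -180 + (-2 + sqrt(4 + 9) - 6) = -180 + (-2 + sqrt(13) - 6) = -180 + (-8 + sqrt(13)) = -188 + sqrt(13)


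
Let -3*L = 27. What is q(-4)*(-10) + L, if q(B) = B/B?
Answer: -19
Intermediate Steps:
L = -9 (L = -⅓*27 = -9)
q(B) = 1
q(-4)*(-10) + L = 1*(-10) - 9 = -10 - 9 = -19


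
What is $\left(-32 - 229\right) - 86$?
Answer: $-347$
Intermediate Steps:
$\left(-32 - 229\right) - 86 = -261 - 86 = -347$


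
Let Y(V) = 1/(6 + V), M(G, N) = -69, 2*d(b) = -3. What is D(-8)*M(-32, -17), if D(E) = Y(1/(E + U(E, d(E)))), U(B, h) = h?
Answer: -1311/112 ≈ -11.705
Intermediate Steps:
d(b) = -3/2 (d(b) = (½)*(-3) = -3/2)
D(E) = 1/(6 + 1/(-3/2 + E)) (D(E) = 1/(6 + 1/(E - 3/2)) = 1/(6 + 1/(-3/2 + E)))
D(-8)*M(-32, -17) = ((-3 + 2*(-8))/(4*(-4 + 3*(-8))))*(-69) = ((-3 - 16)/(4*(-4 - 24)))*(-69) = ((¼)*(-19)/(-28))*(-69) = ((¼)*(-1/28)*(-19))*(-69) = (19/112)*(-69) = -1311/112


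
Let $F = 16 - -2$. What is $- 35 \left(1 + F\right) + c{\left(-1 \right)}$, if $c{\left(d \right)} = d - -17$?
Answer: $-649$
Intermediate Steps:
$F = 18$ ($F = 16 + 2 = 18$)
$c{\left(d \right)} = 17 + d$ ($c{\left(d \right)} = d + 17 = 17 + d$)
$- 35 \left(1 + F\right) + c{\left(-1 \right)} = - 35 \left(1 + 18\right) + \left(17 - 1\right) = \left(-35\right) 19 + 16 = -665 + 16 = -649$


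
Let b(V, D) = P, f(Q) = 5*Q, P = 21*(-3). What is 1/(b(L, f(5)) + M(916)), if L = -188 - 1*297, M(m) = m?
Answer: 1/853 ≈ 0.0011723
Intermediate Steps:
P = -63
L = -485 (L = -188 - 297 = -485)
b(V, D) = -63
1/(b(L, f(5)) + M(916)) = 1/(-63 + 916) = 1/853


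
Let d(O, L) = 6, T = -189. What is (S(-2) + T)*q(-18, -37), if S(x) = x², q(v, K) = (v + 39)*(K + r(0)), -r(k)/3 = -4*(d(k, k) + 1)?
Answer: -182595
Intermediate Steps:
r(k) = 84 (r(k) = -(-12)*(6 + 1) = -(-12)*7 = -3*(-28) = 84)
q(v, K) = (39 + v)*(84 + K) (q(v, K) = (v + 39)*(K + 84) = (39 + v)*(84 + K))
(S(-2) + T)*q(-18, -37) = ((-2)² - 189)*(3276 + 39*(-37) + 84*(-18) - 37*(-18)) = (4 - 189)*(3276 - 1443 - 1512 + 666) = -185*987 = -182595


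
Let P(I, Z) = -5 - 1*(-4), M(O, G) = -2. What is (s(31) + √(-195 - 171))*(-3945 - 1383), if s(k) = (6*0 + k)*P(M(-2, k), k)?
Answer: 165168 - 5328*I*√366 ≈ 1.6517e+5 - 1.0193e+5*I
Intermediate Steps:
P(I, Z) = -1 (P(I, Z) = -5 + 4 = -1)
s(k) = -k (s(k) = (6*0 + k)*(-1) = (0 + k)*(-1) = k*(-1) = -k)
(s(31) + √(-195 - 171))*(-3945 - 1383) = (-1*31 + √(-195 - 171))*(-3945 - 1383) = (-31 + √(-366))*(-5328) = (-31 + I*√366)*(-5328) = 165168 - 5328*I*√366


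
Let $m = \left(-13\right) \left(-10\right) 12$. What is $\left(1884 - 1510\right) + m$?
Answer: $1934$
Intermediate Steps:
$m = 1560$ ($m = 130 \cdot 12 = 1560$)
$\left(1884 - 1510\right) + m = \left(1884 - 1510\right) + 1560 = 374 + 1560 = 1934$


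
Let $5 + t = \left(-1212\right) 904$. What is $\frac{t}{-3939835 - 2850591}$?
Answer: $\frac{1095653}{6790426} \approx 0.16135$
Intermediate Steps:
$t = -1095653$ ($t = -5 - 1095648 = -1095653$)
$\frac{t}{-3939835 - 2850591} = - \frac{1095653}{-3939835 - 2850591} = - \frac{1095653}{-6790426} = \left(-1095653\right) \left(- \frac{1}{6790426}\right) = \frac{1095653}{6790426}$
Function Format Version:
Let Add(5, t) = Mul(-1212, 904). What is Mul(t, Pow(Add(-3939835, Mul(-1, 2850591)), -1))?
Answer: Rational(1095653, 6790426) ≈ 0.16135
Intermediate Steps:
t = -1095653 (t = Add(-5, Mul(-1212, 904)) = Add(-5, -1095648) = -1095653)
Mul(t, Pow(Add(-3939835, Mul(-1, 2850591)), -1)) = Mul(-1095653, Pow(Add(-3939835, Mul(-1, 2850591)), -1)) = Mul(-1095653, Pow(Add(-3939835, -2850591), -1)) = Mul(-1095653, Pow(-6790426, -1)) = Mul(-1095653, Rational(-1, 6790426)) = Rational(1095653, 6790426)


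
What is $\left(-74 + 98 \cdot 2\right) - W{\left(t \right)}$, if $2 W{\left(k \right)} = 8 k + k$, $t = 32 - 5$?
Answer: $\frac{1}{2} \approx 0.5$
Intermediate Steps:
$t = 27$
$W{\left(k \right)} = \frac{9 k}{2}$ ($W{\left(k \right)} = \frac{8 k + k}{2} = \frac{9 k}{2}$)
$\left(-74 + 98 \cdot 2\right) - W{\left(t \right)} = \left(-74 + 98 \cdot 2\right) - \frac{9}{2} \cdot 27 = \left(-74 + 196\right) - \frac{243}{2} = 122 - \frac{243}{2} = \frac{1}{2}$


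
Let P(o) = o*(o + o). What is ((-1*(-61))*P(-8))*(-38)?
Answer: -296704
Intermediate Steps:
P(o) = 2*o**2 (P(o) = o*(2*o) = 2*o**2)
((-1*(-61))*P(-8))*(-38) = ((-1*(-61))*(2*(-8)**2))*(-38) = (61*(2*64))*(-38) = (61*128)*(-38) = 7808*(-38) = -296704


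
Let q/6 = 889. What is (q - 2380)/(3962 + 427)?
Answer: 422/627 ≈ 0.67305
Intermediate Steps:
q = 5334 (q = 6*889 = 5334)
(q - 2380)/(3962 + 427) = (5334 - 2380)/(3962 + 427) = 2954/4389 = 2954*(1/4389) = 422/627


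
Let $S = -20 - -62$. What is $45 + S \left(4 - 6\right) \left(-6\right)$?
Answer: $549$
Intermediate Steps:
$S = 42$ ($S = -20 + 62 = 42$)
$45 + S \left(4 - 6\right) \left(-6\right) = 45 + 42 \left(4 - 6\right) \left(-6\right) = 45 + 42 \left(\left(-2\right) \left(-6\right)\right) = 45 + 42 \cdot 12 = 45 + 504 = 549$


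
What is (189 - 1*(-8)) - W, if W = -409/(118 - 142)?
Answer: 4319/24 ≈ 179.96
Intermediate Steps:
W = 409/24 (W = -409/(-24) = -409*(-1/24) = 409/24 ≈ 17.042)
(189 - 1*(-8)) - W = (189 - 1*(-8)) - 1*409/24 = (189 + 8) - 409/24 = 197 - 409/24 = 4319/24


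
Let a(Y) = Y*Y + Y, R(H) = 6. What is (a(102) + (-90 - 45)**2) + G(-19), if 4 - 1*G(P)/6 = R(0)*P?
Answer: 29439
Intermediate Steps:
a(Y) = Y + Y**2 (a(Y) = Y**2 + Y = Y + Y**2)
G(P) = 24 - 36*P
(a(102) + (-90 - 45)**2) + G(-19) = (102*(1 + 102) + (-90 - 45)**2) + (24 - 36*(-19)) = (102*103 + (-135)**2) + (24 + 684) = (10506 + 18225) + 708 = 28731 + 708 = 29439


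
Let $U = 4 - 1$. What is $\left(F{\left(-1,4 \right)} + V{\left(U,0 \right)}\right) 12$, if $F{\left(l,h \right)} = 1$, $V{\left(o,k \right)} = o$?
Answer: $48$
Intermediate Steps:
$U = 3$
$\left(F{\left(-1,4 \right)} + V{\left(U,0 \right)}\right) 12 = \left(1 + 3\right) 12 = 4 \cdot 12 = 48$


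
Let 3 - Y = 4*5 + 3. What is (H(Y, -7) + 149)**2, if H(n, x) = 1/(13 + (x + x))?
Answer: 21904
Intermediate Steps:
Y = -20 (Y = 3 - (4*5 + 3) = 3 - (20 + 3) = 3 - 1*23 = 3 - 23 = -20)
H(n, x) = 1/(13 + 2*x)
(H(Y, -7) + 149)**2 = (1/(13 + 2*(-7)) + 149)**2 = (1/(13 - 14) + 149)**2 = (1/(-1) + 149)**2 = (-1 + 149)**2 = 148**2 = 21904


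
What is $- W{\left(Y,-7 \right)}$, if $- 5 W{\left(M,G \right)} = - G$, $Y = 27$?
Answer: $\frac{7}{5} \approx 1.4$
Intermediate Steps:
$W{\left(M,G \right)} = \frac{G}{5}$ ($W{\left(M,G \right)} = - \frac{\left(-1\right) G}{5} = \frac{G}{5}$)
$- W{\left(Y,-7 \right)} = - \frac{-7}{5} = \left(-1\right) \left(- \frac{7}{5}\right) = \frac{7}{5}$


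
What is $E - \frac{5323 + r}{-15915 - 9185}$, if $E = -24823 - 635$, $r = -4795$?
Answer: $- \frac{159748818}{6275} \approx -25458.0$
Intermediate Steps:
$E = -25458$ ($E = -24823 - 635 = -25458$)
$E - \frac{5323 + r}{-15915 - 9185} = -25458 - \frac{5323 - 4795}{-15915 - 9185} = -25458 - \frac{528}{-25100} = -25458 - 528 \left(- \frac{1}{25100}\right) = -25458 - - \frac{132}{6275} = -25458 + \frac{132}{6275} = - \frac{159748818}{6275}$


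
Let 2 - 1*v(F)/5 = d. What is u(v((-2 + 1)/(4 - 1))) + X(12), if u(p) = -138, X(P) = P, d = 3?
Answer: -126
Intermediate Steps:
v(F) = -5 (v(F) = 10 - 5*3 = 10 - 15 = -5)
u(v((-2 + 1)/(4 - 1))) + X(12) = -138 + 12 = -126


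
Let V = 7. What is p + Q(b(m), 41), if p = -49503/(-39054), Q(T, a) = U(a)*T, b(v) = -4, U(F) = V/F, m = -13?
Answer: 312037/533738 ≈ 0.58463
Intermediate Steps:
U(F) = 7/F
Q(T, a) = 7*T/a (Q(T, a) = (7/a)*T = 7*T/a)
p = 16501/13018 (p = -49503*(-1/39054) = 16501/13018 ≈ 1.2676)
p + Q(b(m), 41) = 16501/13018 + 7*(-4)/41 = 16501/13018 + 7*(-4)*(1/41) = 16501/13018 - 28/41 = 312037/533738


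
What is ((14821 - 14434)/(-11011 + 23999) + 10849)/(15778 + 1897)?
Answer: 140907199/229562900 ≈ 0.61381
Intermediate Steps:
((14821 - 14434)/(-11011 + 23999) + 10849)/(15778 + 1897) = (387/12988 + 10849)/17675 = (387*(1/12988) + 10849)*(1/17675) = (387/12988 + 10849)*(1/17675) = (140907199/12988)*(1/17675) = 140907199/229562900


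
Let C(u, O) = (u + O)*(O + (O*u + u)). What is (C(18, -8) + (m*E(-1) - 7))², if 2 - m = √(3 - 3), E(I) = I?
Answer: 1819801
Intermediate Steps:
m = 2 (m = 2 - √(3 - 3) = 2 - √0 = 2 - 1*0 = 2 + 0 = 2)
C(u, O) = (O + u)*(O + u + O*u) (C(u, O) = (O + u)*(O + (u + O*u)) = (O + u)*(O + u + O*u))
(C(18, -8) + (m*E(-1) - 7))² = (((-8)² + 18² - 8*18² + 18*(-8)² + 2*(-8)*18) + (2*(-1) - 7))² = ((64 + 324 - 8*324 + 18*64 - 288) + (-2 - 7))² = ((64 + 324 - 2592 + 1152 - 288) - 9)² = (-1340 - 9)² = (-1349)² = 1819801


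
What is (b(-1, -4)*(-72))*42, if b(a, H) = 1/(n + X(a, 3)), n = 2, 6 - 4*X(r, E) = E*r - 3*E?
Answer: -6048/13 ≈ -465.23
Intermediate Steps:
X(r, E) = 3/2 + 3*E/4 - E*r/4 (X(r, E) = 3/2 - (E*r - 3*E)/4 = 3/2 - (-3*E + E*r)/4 = 3/2 + (3*E/4 - E*r/4) = 3/2 + 3*E/4 - E*r/4)
b(a, H) = 1/(23/4 - 3*a/4) (b(a, H) = 1/(2 + (3/2 + (¾)*3 - ¼*3*a)) = 1/(2 + (3/2 + 9/4 - 3*a/4)) = 1/(2 + (15/4 - 3*a/4)) = 1/(23/4 - 3*a/4))
(b(-1, -4)*(-72))*42 = (-4/(-23 + 3*(-1))*(-72))*42 = (-4/(-23 - 3)*(-72))*42 = (-4/(-26)*(-72))*42 = (-4*(-1/26)*(-72))*42 = ((2/13)*(-72))*42 = -144/13*42 = -6048/13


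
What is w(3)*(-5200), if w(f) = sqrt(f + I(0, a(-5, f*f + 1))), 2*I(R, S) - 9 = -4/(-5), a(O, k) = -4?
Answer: -520*sqrt(790) ≈ -14616.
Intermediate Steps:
I(R, S) = 49/10 (I(R, S) = 9/2 + (-4/(-5))/2 = 9/2 + (-4*(-1/5))/2 = 9/2 + (1/2)*(4/5) = 9/2 + 2/5 = 49/10)
w(f) = sqrt(49/10 + f) (w(f) = sqrt(f + 49/10) = sqrt(49/10 + f))
w(3)*(-5200) = (sqrt(490 + 100*3)/10)*(-5200) = (sqrt(490 + 300)/10)*(-5200) = (sqrt(790)/10)*(-5200) = -520*sqrt(790)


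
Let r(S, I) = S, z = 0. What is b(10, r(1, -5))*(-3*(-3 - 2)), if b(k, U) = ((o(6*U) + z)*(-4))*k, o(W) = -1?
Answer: 600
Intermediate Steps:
b(k, U) = 4*k (b(k, U) = ((-1 + 0)*(-4))*k = (-1*(-4))*k = 4*k)
b(10, r(1, -5))*(-3*(-3 - 2)) = (4*10)*(-3*(-3 - 2)) = 40*(-3*(-5)) = 40*15 = 600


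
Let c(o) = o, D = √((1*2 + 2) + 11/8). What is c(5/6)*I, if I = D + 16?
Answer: 40/3 + 5*√86/24 ≈ 15.265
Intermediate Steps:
D = √86/4 (D = √((2 + 2) + 11*(⅛)) = √(4 + 11/8) = √(43/8) = √86/4 ≈ 2.3184)
I = 16 + √86/4 (I = √86/4 + 16 = 16 + √86/4 ≈ 18.318)
c(5/6)*I = (5/6)*(16 + √86/4) = (5*(⅙))*(16 + √86/4) = 5*(16 + √86/4)/6 = 40/3 + 5*√86/24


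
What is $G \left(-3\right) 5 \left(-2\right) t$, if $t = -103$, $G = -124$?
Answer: $383160$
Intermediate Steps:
$G \left(-3\right) 5 \left(-2\right) t = - 124 \left(-3\right) 5 \left(-2\right) \left(-103\right) = - 124 \left(\left(-15\right) \left(-2\right)\right) \left(-103\right) = \left(-124\right) 30 \left(-103\right) = \left(-3720\right) \left(-103\right) = 383160$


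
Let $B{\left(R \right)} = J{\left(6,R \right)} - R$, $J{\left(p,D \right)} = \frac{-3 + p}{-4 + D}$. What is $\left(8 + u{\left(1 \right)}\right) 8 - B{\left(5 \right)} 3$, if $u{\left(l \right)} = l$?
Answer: $78$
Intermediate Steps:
$J{\left(p,D \right)} = \frac{-3 + p}{-4 + D}$
$B{\left(R \right)} = - R + \frac{3}{-4 + R}$ ($B{\left(R \right)} = \frac{-3 + 6}{-4 + R} - R = \frac{1}{-4 + R} 3 - R = \frac{3}{-4 + R} - R = - R + \frac{3}{-4 + R}$)
$\left(8 + u{\left(1 \right)}\right) 8 - B{\left(5 \right)} 3 = \left(8 + 1\right) 8 - \frac{3 - 5 \left(-4 + 5\right)}{-4 + 5} \cdot 3 = 9 \cdot 8 - \frac{3 - 5 \cdot 1}{1} \cdot 3 = 72 - 1 \left(3 - 5\right) 3 = 72 - 1 \left(-2\right) 3 = 72 - \left(-2\right) 3 = 72 - -6 = 72 + 6 = 78$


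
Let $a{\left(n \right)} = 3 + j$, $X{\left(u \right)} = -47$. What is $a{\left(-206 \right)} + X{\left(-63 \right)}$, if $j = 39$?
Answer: $-5$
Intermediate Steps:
$a{\left(n \right)} = 42$ ($a{\left(n \right)} = 3 + 39 = 42$)
$a{\left(-206 \right)} + X{\left(-63 \right)} = 42 - 47 = -5$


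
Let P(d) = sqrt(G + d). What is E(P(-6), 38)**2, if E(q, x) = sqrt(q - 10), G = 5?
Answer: -10 + I ≈ -10.0 + 1.0*I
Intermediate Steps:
P(d) = sqrt(5 + d)
E(q, x) = sqrt(-10 + q)
E(P(-6), 38)**2 = (sqrt(-10 + sqrt(5 - 6)))**2 = (sqrt(-10 + sqrt(-1)))**2 = (sqrt(-10 + I))**2 = -10 + I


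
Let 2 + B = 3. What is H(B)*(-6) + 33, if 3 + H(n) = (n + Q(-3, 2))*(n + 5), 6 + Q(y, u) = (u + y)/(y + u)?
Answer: 195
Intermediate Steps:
B = 1 (B = -2 + 3 = 1)
Q(y, u) = -5 (Q(y, u) = -6 + (u + y)/(y + u) = -6 + (u + y)/(u + y) = -6 + 1 = -5)
H(n) = -3 + (-5 + n)*(5 + n) (H(n) = -3 + (n - 5)*(n + 5) = -3 + (-5 + n)*(5 + n))
H(B)*(-6) + 33 = (-28 + 1²)*(-6) + 33 = (-28 + 1)*(-6) + 33 = -27*(-6) + 33 = 162 + 33 = 195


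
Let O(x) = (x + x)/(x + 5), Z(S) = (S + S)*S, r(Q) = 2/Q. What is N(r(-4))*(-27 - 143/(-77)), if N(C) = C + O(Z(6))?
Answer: -1688/49 ≈ -34.449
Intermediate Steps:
Z(S) = 2*S**2 (Z(S) = (2*S)*S = 2*S**2)
O(x) = 2*x/(5 + x) (O(x) = (2*x)/(5 + x) = 2*x/(5 + x))
N(C) = 144/77 + C (N(C) = C + 2*(2*6**2)/(5 + 2*6**2) = C + 2*(2*36)/(5 + 2*36) = C + 2*72/(5 + 72) = C + 2*72/77 = C + 2*72*(1/77) = C + 144/77 = 144/77 + C)
N(r(-4))*(-27 - 143/(-77)) = (144/77 + 2/(-4))*(-27 - 143/(-77)) = (144/77 + 2*(-1/4))*(-27 - 143*(-1/77)) = (144/77 - 1/2)*(-27 + 13/7) = (211/154)*(-176/7) = -1688/49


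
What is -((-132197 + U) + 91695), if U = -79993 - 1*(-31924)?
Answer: 88571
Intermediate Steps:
U = -48069 (U = -79993 + 31924 = -48069)
-((-132197 + U) + 91695) = -((-132197 - 48069) + 91695) = -(-180266 + 91695) = -1*(-88571) = 88571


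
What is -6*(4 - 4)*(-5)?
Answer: 0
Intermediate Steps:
-6*(4 - 4)*(-5) = -0*(-5) = -6*0 = 0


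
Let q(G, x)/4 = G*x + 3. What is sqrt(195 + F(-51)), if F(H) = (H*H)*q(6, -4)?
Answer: I*sqrt(218289) ≈ 467.21*I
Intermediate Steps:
q(G, x) = 12 + 4*G*x (q(G, x) = 4*(G*x + 3) = 4*(3 + G*x) = 12 + 4*G*x)
F(H) = -84*H**2 (F(H) = (H*H)*(12 + 4*6*(-4)) = H**2*(12 - 96) = H**2*(-84) = -84*H**2)
sqrt(195 + F(-51)) = sqrt(195 - 84*(-51)**2) = sqrt(195 - 84*2601) = sqrt(195 - 218484) = sqrt(-218289) = I*sqrt(218289)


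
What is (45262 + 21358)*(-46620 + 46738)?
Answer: 7861160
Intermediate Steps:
(45262 + 21358)*(-46620 + 46738) = 66620*118 = 7861160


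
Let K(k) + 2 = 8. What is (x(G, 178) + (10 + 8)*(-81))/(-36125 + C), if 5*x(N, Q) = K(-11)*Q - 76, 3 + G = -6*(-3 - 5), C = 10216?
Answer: 6298/129545 ≈ 0.048616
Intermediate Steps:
K(k) = 6 (K(k) = -2 + 8 = 6)
G = 45 (G = -3 - 6*(-3 - 5) = -3 - 6*(-8) = -3 + 48 = 45)
x(N, Q) = -76/5 + 6*Q/5 (x(N, Q) = (6*Q - 76)/5 = (-76 + 6*Q)/5 = -76/5 + 6*Q/5)
(x(G, 178) + (10 + 8)*(-81))/(-36125 + C) = ((-76/5 + (6/5)*178) + (10 + 8)*(-81))/(-36125 + 10216) = ((-76/5 + 1068/5) + 18*(-81))/(-25909) = (992/5 - 1458)*(-1/25909) = -6298/5*(-1/25909) = 6298/129545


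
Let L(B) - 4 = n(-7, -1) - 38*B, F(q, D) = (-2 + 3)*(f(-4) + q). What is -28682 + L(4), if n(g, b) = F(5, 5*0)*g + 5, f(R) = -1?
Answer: -28853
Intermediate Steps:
F(q, D) = -1 + q (F(q, D) = (-2 + 3)*(-1 + q) = 1*(-1 + q) = -1 + q)
n(g, b) = 5 + 4*g (n(g, b) = (-1 + 5)*g + 5 = 4*g + 5 = 5 + 4*g)
L(B) = -19 - 38*B (L(B) = 4 + ((5 + 4*(-7)) - 38*B) = 4 + ((5 - 28) - 38*B) = 4 + (-23 - 38*B) = -19 - 38*B)
-28682 + L(4) = -28682 + (-19 - 38*4) = -28682 + (-19 - 152) = -28682 - 171 = -28853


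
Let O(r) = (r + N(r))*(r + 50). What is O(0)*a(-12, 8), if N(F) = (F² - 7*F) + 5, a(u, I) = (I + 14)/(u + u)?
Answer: -1375/6 ≈ -229.17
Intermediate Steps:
a(u, I) = (14 + I)/(2*u) (a(u, I) = (14 + I)/((2*u)) = (14 + I)*(1/(2*u)) = (14 + I)/(2*u))
N(F) = 5 + F² - 7*F
O(r) = (50 + r)*(5 + r² - 6*r) (O(r) = (r + (5 + r² - 7*r))*(r + 50) = (5 + r² - 6*r)*(50 + r) = (50 + r)*(5 + r² - 6*r))
O(0)*a(-12, 8) = (250 + 0³ - 295*0 + 44*0²)*((½)*(14 + 8)/(-12)) = (250 + 0 + 0 + 44*0)*((½)*(-1/12)*22) = (250 + 0 + 0 + 0)*(-11/12) = 250*(-11/12) = -1375/6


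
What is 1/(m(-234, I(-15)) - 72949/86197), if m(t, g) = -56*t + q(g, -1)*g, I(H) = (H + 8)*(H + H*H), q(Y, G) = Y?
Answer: 86197/187392549839 ≈ 4.5998e-7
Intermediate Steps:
I(H) = (8 + H)*(H + H**2)
m(t, g) = g**2 - 56*t (m(t, g) = -56*t + g*g = -56*t + g**2 = g**2 - 56*t)
1/(m(-234, I(-15)) - 72949/86197) = 1/(((-15*(8 + (-15)**2 + 9*(-15)))**2 - 56*(-234)) - 72949/86197) = 1/(((-15*(8 + 225 - 135))**2 + 13104) - 72949*1/86197) = 1/(((-15*98)**2 + 13104) - 72949/86197) = 1/(((-1470)**2 + 13104) - 72949/86197) = 1/((2160900 + 13104) - 72949/86197) = 1/(2174004 - 72949/86197) = 1/(187392549839/86197) = 86197/187392549839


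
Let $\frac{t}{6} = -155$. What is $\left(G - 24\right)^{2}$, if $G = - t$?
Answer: $820836$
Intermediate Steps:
$t = -930$ ($t = 6 \left(-155\right) = -930$)
$G = 930$ ($G = \left(-1\right) \left(-930\right) = 930$)
$\left(G - 24\right)^{2} = \left(930 - 24\right)^{2} = 906^{2} = 820836$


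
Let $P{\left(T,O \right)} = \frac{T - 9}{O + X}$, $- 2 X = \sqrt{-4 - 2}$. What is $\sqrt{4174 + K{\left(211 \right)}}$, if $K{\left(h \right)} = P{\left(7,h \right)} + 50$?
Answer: $2 \sqrt{\frac{445631 - 1056 i \sqrt{6}}{422 - i \sqrt{6}}} \approx 64.992 - 4.2326 \cdot 10^{-7} i$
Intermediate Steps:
$X = - \frac{i \sqrt{6}}{2}$ ($X = - \frac{\sqrt{-4 - 2}}{2} = - \frac{\sqrt{-6}}{2} = - \frac{i \sqrt{6}}{2} \approx - 1.2247 i$)
$P{\left(T,O \right)} = \frac{-9 + T}{O - \frac{i \sqrt{6}}{2}}$ ($P{\left(T,O \right)} = \frac{T - 9}{O - \frac{i \sqrt{6}}{2}} = \frac{-9 + T}{O - \frac{i \sqrt{6}}{2}}$)
$K{\left(h \right)} = 50 - \frac{4}{2 h - i \sqrt{6}}$ ($K{\left(h \right)} = \frac{2 \left(-9 + 7\right)}{2 h - i \sqrt{6}} + 50 = 2 \frac{1}{2 h - i \sqrt{6}} \left(-2\right) + 50 = - \frac{4}{2 h - i \sqrt{6}} + 50 = 50 - \frac{4}{2 h - i \sqrt{6}}$)
$\sqrt{4174 + K{\left(211 \right)}} = \sqrt{4174 + \frac{2 \left(-2 + 50 \cdot 211 - 25 i \sqrt{6}\right)}{2 \cdot 211 - i \sqrt{6}}} = \sqrt{4174 + \frac{2 \left(-2 + 10550 - 25 i \sqrt{6}\right)}{422 - i \sqrt{6}}} = \sqrt{4174 + \frac{2 \left(10548 - 25 i \sqrt{6}\right)}{422 - i \sqrt{6}}}$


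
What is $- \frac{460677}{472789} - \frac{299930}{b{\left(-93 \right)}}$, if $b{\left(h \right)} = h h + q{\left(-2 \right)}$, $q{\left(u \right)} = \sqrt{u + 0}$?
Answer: $\frac{- 460677 \sqrt{2} + 145788000143 i}{472789 \left(\sqrt{2} - 8649 i\right)} \approx -35.652 + 0.0056703 i$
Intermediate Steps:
$q{\left(u \right)} = \sqrt{u}$
$b{\left(h \right)} = h^{2} + i \sqrt{2}$ ($b{\left(h \right)} = h h + \sqrt{-2} = h^{2} + i \sqrt{2}$)
$- \frac{460677}{472789} - \frac{299930}{b{\left(-93 \right)}} = - \frac{460677}{472789} - \frac{299930}{\left(-93\right)^{2} + i \sqrt{2}} = \left(-460677\right) \frac{1}{472789} - \frac{299930}{8649 + i \sqrt{2}} = - \frac{460677}{472789} - \frac{299930}{8649 + i \sqrt{2}}$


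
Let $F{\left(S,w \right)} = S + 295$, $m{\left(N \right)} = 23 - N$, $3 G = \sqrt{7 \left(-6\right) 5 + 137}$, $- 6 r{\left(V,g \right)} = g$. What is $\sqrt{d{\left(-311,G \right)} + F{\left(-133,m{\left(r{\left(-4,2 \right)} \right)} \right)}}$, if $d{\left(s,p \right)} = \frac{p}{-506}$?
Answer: $\frac{\sqrt{373300488 - 1518 i \sqrt{73}}}{1518} \approx 12.728 - 0.00022111 i$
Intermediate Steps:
$r{\left(V,g \right)} = - \frac{g}{6}$
$G = \frac{i \sqrt{73}}{3}$ ($G = \frac{\sqrt{7 \left(-6\right) 5 + 137}}{3} = \frac{\sqrt{\left(-42\right) 5 + 137}}{3} = \frac{\sqrt{-210 + 137}}{3} = \frac{\sqrt{-73}}{3} = \frac{i \sqrt{73}}{3} \approx 2.848 i$)
$F{\left(S,w \right)} = 295 + S$
$d{\left(s,p \right)} = - \frac{p}{506}$ ($d{\left(s,p \right)} = p \left(- \frac{1}{506}\right) = - \frac{p}{506}$)
$\sqrt{d{\left(-311,G \right)} + F{\left(-133,m{\left(r{\left(-4,2 \right)} \right)} \right)}} = \sqrt{- \frac{\frac{1}{3} i \sqrt{73}}{506} + \left(295 - 133\right)} = \sqrt{- \frac{i \sqrt{73}}{1518} + 162} = \sqrt{162 - \frac{i \sqrt{73}}{1518}}$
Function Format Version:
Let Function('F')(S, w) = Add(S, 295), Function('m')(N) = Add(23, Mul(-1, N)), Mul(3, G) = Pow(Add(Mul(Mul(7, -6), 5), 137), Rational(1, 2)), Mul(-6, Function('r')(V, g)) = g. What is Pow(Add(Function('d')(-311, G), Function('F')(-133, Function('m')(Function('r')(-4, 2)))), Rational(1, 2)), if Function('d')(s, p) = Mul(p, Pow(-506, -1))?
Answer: Mul(Rational(1, 1518), Pow(Add(373300488, Mul(-1518, I, Pow(73, Rational(1, 2)))), Rational(1, 2))) ≈ Add(12.728, Mul(-0.00022111, I))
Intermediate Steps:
Function('r')(V, g) = Mul(Rational(-1, 6), g)
G = Mul(Rational(1, 3), I, Pow(73, Rational(1, 2))) (G = Mul(Rational(1, 3), Pow(Add(Mul(Mul(7, -6), 5), 137), Rational(1, 2))) = Mul(Rational(1, 3), Pow(Add(Mul(-42, 5), 137), Rational(1, 2))) = Mul(Rational(1, 3), Pow(Add(-210, 137), Rational(1, 2))) = Mul(Rational(1, 3), Pow(-73, Rational(1, 2))) = Mul(Rational(1, 3), Mul(I, Pow(73, Rational(1, 2)))) = Mul(Rational(1, 3), I, Pow(73, Rational(1, 2))) ≈ Mul(2.8480, I))
Function('F')(S, w) = Add(295, S)
Function('d')(s, p) = Mul(Rational(-1, 506), p) (Function('d')(s, p) = Mul(p, Rational(-1, 506)) = Mul(Rational(-1, 506), p))
Pow(Add(Function('d')(-311, G), Function('F')(-133, Function('m')(Function('r')(-4, 2)))), Rational(1, 2)) = Pow(Add(Mul(Rational(-1, 506), Mul(Rational(1, 3), I, Pow(73, Rational(1, 2)))), Add(295, -133)), Rational(1, 2)) = Pow(Add(Mul(Rational(-1, 1518), I, Pow(73, Rational(1, 2))), 162), Rational(1, 2)) = Pow(Add(162, Mul(Rational(-1, 1518), I, Pow(73, Rational(1, 2)))), Rational(1, 2))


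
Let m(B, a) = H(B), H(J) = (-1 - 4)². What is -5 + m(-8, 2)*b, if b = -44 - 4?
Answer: -1205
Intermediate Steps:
H(J) = 25 (H(J) = (-5)² = 25)
b = -48
m(B, a) = 25
-5 + m(-8, 2)*b = -5 + 25*(-48) = -5 - 1200 = -1205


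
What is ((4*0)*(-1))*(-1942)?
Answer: 0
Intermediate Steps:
((4*0)*(-1))*(-1942) = (0*(-1))*(-1942) = 0*(-1942) = 0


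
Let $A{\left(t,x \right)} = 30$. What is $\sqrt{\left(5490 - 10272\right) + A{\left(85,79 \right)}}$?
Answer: $12 i \sqrt{33} \approx 68.935 i$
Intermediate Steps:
$\sqrt{\left(5490 - 10272\right) + A{\left(85,79 \right)}} = \sqrt{\left(5490 - 10272\right) + 30} = \sqrt{-4782 + 30} = \sqrt{-4752} = 12 i \sqrt{33}$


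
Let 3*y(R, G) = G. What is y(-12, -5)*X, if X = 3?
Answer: -5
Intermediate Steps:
y(R, G) = G/3
y(-12, -5)*X = ((⅓)*(-5))*3 = -5/3*3 = -5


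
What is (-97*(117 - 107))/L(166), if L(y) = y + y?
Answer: -485/166 ≈ -2.9217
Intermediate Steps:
L(y) = 2*y
(-97*(117 - 107))/L(166) = (-97*(117 - 107))/((2*166)) = -97*10/332 = -970*1/332 = -485/166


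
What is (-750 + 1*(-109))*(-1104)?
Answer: 948336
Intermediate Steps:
(-750 + 1*(-109))*(-1104) = (-750 - 109)*(-1104) = -859*(-1104) = 948336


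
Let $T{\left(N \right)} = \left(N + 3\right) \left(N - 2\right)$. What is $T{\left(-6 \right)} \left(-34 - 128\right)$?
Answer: $-3888$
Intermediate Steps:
$T{\left(N \right)} = \left(-2 + N\right) \left(3 + N\right)$ ($T{\left(N \right)} = \left(3 + N\right) \left(-2 + N\right) = \left(-2 + N\right) \left(3 + N\right)$)
$T{\left(-6 \right)} \left(-34 - 128\right) = \left(-6 - 6 + \left(-6\right)^{2}\right) \left(-34 - 128\right) = \left(-6 - 6 + 36\right) \left(-162\right) = 24 \left(-162\right) = -3888$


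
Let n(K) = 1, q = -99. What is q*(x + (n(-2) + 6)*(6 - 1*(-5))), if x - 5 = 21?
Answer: -10197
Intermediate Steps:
x = 26 (x = 5 + 21 = 26)
q*(x + (n(-2) + 6)*(6 - 1*(-5))) = -99*(26 + (1 + 6)*(6 - 1*(-5))) = -99*(26 + 7*(6 + 5)) = -99*(26 + 7*11) = -99*(26 + 77) = -99*103 = -10197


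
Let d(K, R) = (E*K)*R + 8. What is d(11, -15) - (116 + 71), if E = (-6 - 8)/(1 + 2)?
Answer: 591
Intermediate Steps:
E = -14/3 ≈ -4.6667
d(K, R) = 8 - 14*K*R/3 (d(K, R) = (-14*K/3)*R + 8 = -14*K*R/3 + 8 = 8 - 14*K*R/3)
d(11, -15) - (116 + 71) = (8 - 14/3*11*(-15)) - (116 + 71) = (8 + 770) - 1*187 = 778 - 187 = 591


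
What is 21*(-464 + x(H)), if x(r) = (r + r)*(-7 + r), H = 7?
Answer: -9744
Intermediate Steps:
x(r) = 2*r*(-7 + r) (x(r) = (2*r)*(-7 + r) = 2*r*(-7 + r))
21*(-464 + x(H)) = 21*(-464 + 2*7*(-7 + 7)) = 21*(-464 + 2*7*0) = 21*(-464 + 0) = 21*(-464) = -9744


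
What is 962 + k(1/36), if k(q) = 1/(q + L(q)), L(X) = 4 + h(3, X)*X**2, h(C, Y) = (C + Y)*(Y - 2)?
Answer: 6502280138/6757381 ≈ 962.25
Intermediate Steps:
h(C, Y) = (-2 + Y)*(C + Y) (h(C, Y) = (C + Y)*(-2 + Y) = (-2 + Y)*(C + Y))
L(X) = 4 + X**2*(-6 + X + X**2) (L(X) = 4 + (X**2 - 2*3 - 2*X + 3*X)*X**2 = 4 + (X**2 - 6 - 2*X + 3*X)*X**2 = 4 + (-6 + X + X**2)*X**2 = 4 + X**2*(-6 + X + X**2))
k(q) = 1/(4 + q + q**2*(-6 + q + q**2)) (k(q) = 1/(q + (4 + q**2*(-6 + q + q**2))) = 1/(4 + q + q**2*(-6 + q + q**2)))
962 + k(1/36) = 962 + 1/(4 + 1/36 + (1/36)**2*(-6 + 1/36 + (1/36)**2)) = 962 + 1/(4 + 1/36 + (-6 + 1/36 + 1/1296)/1296) = 962 + 1/(4 + 1/36 + (1/1296)*(-7739/1296)) = 962 + 1/(4 + 1/36 - 7739/1679616) = 962 + 1/(6757381/1679616) = 962 + 1679616/6757381 = 6502280138/6757381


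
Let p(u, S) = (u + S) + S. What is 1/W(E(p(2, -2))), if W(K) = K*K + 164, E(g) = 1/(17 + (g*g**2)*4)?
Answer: 225/36901 ≈ 0.0060974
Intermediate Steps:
p(u, S) = u + 2*S (p(u, S) = (S + u) + S = u + 2*S)
E(g) = 1/(17 + 4*g**3) (E(g) = 1/(17 + g**3*4) = 1/(17 + 4*g**3))
W(K) = 164 + K**2 (W(K) = K**2 + 164 = 164 + K**2)
1/W(E(p(2, -2))) = 1/(164 + (1/(17 + 4*(2 + 2*(-2))**3))**2) = 1/(164 + (1/(17 + 4*(2 - 4)**3))**2) = 1/(164 + (1/(17 + 4*(-2)**3))**2) = 1/(164 + (1/(17 + 4*(-8)))**2) = 1/(164 + (1/(17 - 32))**2) = 1/(164 + (1/(-15))**2) = 1/(164 + (-1/15)**2) = 1/(164 + 1/225) = 1/(36901/225) = 225/36901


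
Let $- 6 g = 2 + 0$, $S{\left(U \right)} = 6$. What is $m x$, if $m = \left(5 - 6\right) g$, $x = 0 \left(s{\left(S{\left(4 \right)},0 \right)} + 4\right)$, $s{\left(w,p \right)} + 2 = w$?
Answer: $0$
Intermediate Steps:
$s{\left(w,p \right)} = -2 + w$
$g = - \frac{1}{3}$ ($g = - \frac{2 + 0}{6} = \left(- \frac{1}{6}\right) 2 = - \frac{1}{3} \approx -0.33333$)
$x = 0$ ($x = 0 \left(\left(-2 + 6\right) + 4\right) = 0 \left(4 + 4\right) = 0 \cdot 8 = 0$)
$m = \frac{1}{3}$ ($m = \left(5 - 6\right) \left(- \frac{1}{3}\right) = \left(-1\right) \left(- \frac{1}{3}\right) = \frac{1}{3} \approx 0.33333$)
$m x = \frac{1}{3} \cdot 0 = 0$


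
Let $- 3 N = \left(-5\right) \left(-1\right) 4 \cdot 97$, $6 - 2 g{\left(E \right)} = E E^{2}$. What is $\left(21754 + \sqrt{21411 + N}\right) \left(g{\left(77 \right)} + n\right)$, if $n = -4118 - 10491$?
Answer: $-5283448365 - \frac{161915 \sqrt{186879}}{2} \approx -5.3184 \cdot 10^{9}$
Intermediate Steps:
$n = -14609$
$g{\left(E \right)} = 3 - \frac{E^{3}}{2}$ ($g{\left(E \right)} = 3 - \frac{E E^{2}}{2} = 3 - \frac{E^{3}}{2}$)
$N = - \frac{1940}{3}$ ($N = - \frac{\left(-5\right) \left(-1\right) 4 \cdot 97}{3} = - \frac{5 \cdot 4 \cdot 97}{3} = - \frac{20 \cdot 97}{3} = \left(- \frac{1}{3}\right) 1940 = - \frac{1940}{3} \approx -646.67$)
$\left(21754 + \sqrt{21411 + N}\right) \left(g{\left(77 \right)} + n\right) = \left(21754 + \sqrt{21411 - \frac{1940}{3}}\right) \left(\left(3 - \frac{77^{3}}{2}\right) - 14609\right) = \left(21754 + \sqrt{\frac{62293}{3}}\right) \left(\left(3 - \frac{456533}{2}\right) - 14609\right) = \left(21754 + \frac{\sqrt{186879}}{3}\right) \left(\left(3 - \frac{456533}{2}\right) - 14609\right) = \left(21754 + \frac{\sqrt{186879}}{3}\right) \left(- \frac{456527}{2} - 14609\right) = \left(21754 + \frac{\sqrt{186879}}{3}\right) \left(- \frac{485745}{2}\right) = -5283448365 - \frac{161915 \sqrt{186879}}{2}$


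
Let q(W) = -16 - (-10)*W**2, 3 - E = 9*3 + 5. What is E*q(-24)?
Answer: -166576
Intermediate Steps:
E = -29 (E = 3 - (9*3 + 5) = 3 - (27 + 5) = 3 - 1*32 = 3 - 32 = -29)
q(W) = -16 + 10*W**2
E*q(-24) = -29*(-16 + 10*(-24)**2) = -29*(-16 + 10*576) = -29*(-16 + 5760) = -29*5744 = -166576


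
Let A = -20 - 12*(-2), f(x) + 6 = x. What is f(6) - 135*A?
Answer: -540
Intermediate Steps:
f(x) = -6 + x
A = 4 (A = -20 - 1*(-24) = -20 + 24 = 4)
f(6) - 135*A = (-6 + 6) - 135*4 = 0 - 540 = -540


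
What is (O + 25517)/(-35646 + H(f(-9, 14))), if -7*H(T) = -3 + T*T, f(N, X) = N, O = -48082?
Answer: 31591/49920 ≈ 0.63283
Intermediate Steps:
H(T) = 3/7 - T²/7 (H(T) = -(-3 + T*T)/7 = -(-3 + T²)/7 = 3/7 - T²/7)
(O + 25517)/(-35646 + H(f(-9, 14))) = (-48082 + 25517)/(-35646 + (3/7 - ⅐*(-9)²)) = -22565/(-35646 + (3/7 - ⅐*81)) = -22565/(-35646 + (3/7 - 81/7)) = -22565/(-35646 - 78/7) = -22565/(-249600/7) = -22565*(-7/249600) = 31591/49920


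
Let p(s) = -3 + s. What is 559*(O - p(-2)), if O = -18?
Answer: -7267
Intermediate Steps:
559*(O - p(-2)) = 559*(-18 - (-3 - 2)) = 559*(-18 - 1*(-5)) = 559*(-18 + 5) = 559*(-13) = -7267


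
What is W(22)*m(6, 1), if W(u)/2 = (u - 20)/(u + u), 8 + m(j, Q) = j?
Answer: -2/11 ≈ -0.18182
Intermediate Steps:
m(j, Q) = -8 + j
W(u) = (-20 + u)/u (W(u) = 2*((u - 20)/(u + u)) = 2*((-20 + u)/((2*u))) = 2*((-20 + u)*(1/(2*u))) = 2*((-20 + u)/(2*u)) = (-20 + u)/u)
W(22)*m(6, 1) = ((-20 + 22)/22)*(-8 + 6) = ((1/22)*2)*(-2) = (1/11)*(-2) = -2/11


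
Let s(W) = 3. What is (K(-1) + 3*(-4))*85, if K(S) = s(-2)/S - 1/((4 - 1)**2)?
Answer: -11560/9 ≈ -1284.4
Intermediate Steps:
K(S) = -1/9 + 3/S (K(S) = 3/S - 1/((4 - 1)**2) = 3/S - 1/(3**2) = 3/S - 1/9 = -1/9 + 3/S)
(K(-1) + 3*(-4))*85 = ((1/9)*(27 - 1*(-1))/(-1) + 3*(-4))*85 = ((1/9)*(-1)*(27 + 1) - 12)*85 = ((1/9)*(-1)*28 - 12)*85 = (-28/9 - 12)*85 = -136/9*85 = -11560/9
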